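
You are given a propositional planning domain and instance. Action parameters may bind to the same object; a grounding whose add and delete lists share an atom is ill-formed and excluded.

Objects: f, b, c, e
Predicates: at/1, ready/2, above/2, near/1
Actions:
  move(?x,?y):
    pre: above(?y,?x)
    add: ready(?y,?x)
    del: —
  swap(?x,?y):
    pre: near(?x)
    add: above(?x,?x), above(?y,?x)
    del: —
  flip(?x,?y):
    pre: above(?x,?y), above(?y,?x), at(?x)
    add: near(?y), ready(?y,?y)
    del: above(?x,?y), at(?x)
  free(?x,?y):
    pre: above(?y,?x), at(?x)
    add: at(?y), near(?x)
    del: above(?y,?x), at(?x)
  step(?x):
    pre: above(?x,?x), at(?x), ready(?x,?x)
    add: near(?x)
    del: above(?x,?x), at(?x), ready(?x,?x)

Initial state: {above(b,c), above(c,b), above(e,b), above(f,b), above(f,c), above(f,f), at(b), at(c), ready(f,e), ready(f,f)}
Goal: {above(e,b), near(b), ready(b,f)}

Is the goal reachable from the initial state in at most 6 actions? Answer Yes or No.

1. free(b,f)  →  {above(b,c), above(c,b), above(e,b), above(f,c), above(f,f), at(c), at(f), near(b), ready(f,e), ready(f,f)}
2. flip(f,f)  →  {above(b,c), above(c,b), above(e,b), above(f,c), at(c), near(b), near(f), ready(f,e), ready(f,f)}
3. swap(f,b)  →  {above(b,c), above(b,f), above(c,b), above(e,b), above(f,c), above(f,f), at(c), near(b), near(f), ready(f,e), ready(f,f)}
4. move(f,b)  →  {above(b,c), above(b,f), above(c,b), above(e,b), above(f,c), above(f,f), at(c), near(b), near(f), ready(b,f), ready(f,e), ready(f,f)}
optimal plan length = 4; 4 ≤ 6

Yes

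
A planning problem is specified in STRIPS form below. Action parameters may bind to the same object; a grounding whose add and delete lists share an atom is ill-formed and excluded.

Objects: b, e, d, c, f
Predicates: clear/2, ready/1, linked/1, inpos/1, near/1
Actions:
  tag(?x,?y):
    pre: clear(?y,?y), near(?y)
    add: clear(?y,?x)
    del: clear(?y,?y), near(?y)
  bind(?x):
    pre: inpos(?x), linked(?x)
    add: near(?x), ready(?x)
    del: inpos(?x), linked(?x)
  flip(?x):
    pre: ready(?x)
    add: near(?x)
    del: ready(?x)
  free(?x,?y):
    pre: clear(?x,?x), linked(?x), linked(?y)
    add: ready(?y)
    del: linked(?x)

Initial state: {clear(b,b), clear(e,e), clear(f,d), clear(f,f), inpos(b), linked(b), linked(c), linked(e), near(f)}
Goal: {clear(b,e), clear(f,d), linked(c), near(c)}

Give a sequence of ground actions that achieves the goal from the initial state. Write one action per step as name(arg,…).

1. bind(b)  →  {clear(b,b), clear(e,e), clear(f,d), clear(f,f), linked(c), linked(e), near(b), near(f), ready(b)}
2. tag(e,b)  →  {clear(b,e), clear(e,e), clear(f,d), clear(f,f), linked(c), linked(e), near(f), ready(b)}
3. free(e,c)  →  {clear(b,e), clear(e,e), clear(f,d), clear(f,f), linked(c), near(f), ready(b), ready(c)}
4. flip(c)  →  {clear(b,e), clear(e,e), clear(f,d), clear(f,f), linked(c), near(c), near(f), ready(b)}

bind(b); tag(e,b); free(e,c); flip(c)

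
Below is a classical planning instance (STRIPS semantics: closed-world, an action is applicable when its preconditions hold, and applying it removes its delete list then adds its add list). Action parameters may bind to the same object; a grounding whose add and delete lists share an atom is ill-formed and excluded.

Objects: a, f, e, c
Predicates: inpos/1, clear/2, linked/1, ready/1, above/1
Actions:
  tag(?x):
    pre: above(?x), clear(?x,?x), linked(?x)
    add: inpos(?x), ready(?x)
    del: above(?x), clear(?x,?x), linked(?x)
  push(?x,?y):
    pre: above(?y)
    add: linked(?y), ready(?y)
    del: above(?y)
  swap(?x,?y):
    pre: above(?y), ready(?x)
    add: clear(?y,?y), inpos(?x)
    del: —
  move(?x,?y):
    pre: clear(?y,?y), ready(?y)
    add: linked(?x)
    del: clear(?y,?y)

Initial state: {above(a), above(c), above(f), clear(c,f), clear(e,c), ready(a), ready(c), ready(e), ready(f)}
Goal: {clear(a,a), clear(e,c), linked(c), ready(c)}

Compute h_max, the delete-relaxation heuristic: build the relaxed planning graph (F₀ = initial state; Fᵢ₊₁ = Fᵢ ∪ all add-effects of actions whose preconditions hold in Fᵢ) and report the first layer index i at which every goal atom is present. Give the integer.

1

F0 = init (9 atoms)
F1 = F0 ∪ {clear(a,a), clear(c,c), clear(f,f), inpos(a), inpos(c), inpos(e), inpos(f), linked(a), linked(c), linked(f)}  (19 atoms)
goal ⊆ F1  ⇒  h_max = 1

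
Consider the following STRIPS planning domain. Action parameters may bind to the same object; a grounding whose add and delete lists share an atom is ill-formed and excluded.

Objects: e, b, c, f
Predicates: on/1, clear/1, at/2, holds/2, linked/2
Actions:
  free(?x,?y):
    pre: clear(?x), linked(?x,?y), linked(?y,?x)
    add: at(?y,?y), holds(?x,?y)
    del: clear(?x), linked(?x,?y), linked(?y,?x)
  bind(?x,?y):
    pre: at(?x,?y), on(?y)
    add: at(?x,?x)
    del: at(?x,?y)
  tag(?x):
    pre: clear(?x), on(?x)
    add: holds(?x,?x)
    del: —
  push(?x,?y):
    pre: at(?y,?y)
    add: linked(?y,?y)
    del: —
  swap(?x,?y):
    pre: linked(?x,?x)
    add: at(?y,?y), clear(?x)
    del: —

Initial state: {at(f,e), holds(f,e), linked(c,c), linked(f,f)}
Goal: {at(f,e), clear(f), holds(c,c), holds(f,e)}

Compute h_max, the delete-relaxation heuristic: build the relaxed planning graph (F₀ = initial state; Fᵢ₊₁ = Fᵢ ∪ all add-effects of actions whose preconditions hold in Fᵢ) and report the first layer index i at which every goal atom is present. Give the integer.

2

F0 = init (4 atoms)
F1 = F0 ∪ {at(b,b), at(c,c), at(e,e), at(f,f), clear(c), clear(f)}  (10 atoms)
F2 = F1 ∪ {holds(c,c), holds(f,f), linked(b,b), linked(e,e)}  (14 atoms)
goal ⊆ F2  ⇒  h_max = 2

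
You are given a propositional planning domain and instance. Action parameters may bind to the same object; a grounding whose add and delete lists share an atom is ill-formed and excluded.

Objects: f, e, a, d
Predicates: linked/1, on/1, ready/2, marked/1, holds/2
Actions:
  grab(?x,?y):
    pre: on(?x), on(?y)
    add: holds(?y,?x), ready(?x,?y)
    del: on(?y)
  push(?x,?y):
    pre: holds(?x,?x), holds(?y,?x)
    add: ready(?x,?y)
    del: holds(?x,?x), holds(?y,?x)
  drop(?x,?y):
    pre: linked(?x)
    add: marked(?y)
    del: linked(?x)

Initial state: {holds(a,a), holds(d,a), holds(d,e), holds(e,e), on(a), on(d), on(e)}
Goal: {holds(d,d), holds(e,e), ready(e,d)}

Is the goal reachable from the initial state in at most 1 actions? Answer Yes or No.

No

1. grab(d,d)  →  {holds(a,a), holds(d,a), holds(d,d), holds(d,e), holds(e,e), on(a), on(e), ready(d,d)}
2. push(e,d)  →  {holds(a,a), holds(d,a), holds(d,d), on(a), on(e), ready(d,d), ready(e,d)}
3. grab(e,e)  →  {holds(a,a), holds(d,a), holds(d,d), holds(e,e), on(a), ready(d,d), ready(e,d), ready(e,e)}
optimal plan length = 3; 3 > 1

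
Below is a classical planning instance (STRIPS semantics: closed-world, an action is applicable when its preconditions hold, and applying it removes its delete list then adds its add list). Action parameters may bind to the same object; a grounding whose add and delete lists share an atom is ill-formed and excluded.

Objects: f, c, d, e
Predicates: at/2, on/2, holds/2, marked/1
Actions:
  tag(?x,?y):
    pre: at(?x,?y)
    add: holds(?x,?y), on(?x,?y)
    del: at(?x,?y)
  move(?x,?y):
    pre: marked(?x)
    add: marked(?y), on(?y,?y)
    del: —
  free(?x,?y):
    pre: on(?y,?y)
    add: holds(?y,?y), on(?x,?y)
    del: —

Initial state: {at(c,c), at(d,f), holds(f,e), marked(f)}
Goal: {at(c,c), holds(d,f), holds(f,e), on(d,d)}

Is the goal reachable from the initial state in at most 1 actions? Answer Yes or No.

No

1. tag(d,f)  →  {at(c,c), holds(d,f), holds(f,e), marked(f), on(d,f)}
2. move(f,d)  →  {at(c,c), holds(d,f), holds(f,e), marked(d), marked(f), on(d,d), on(d,f)}
optimal plan length = 2; 2 > 1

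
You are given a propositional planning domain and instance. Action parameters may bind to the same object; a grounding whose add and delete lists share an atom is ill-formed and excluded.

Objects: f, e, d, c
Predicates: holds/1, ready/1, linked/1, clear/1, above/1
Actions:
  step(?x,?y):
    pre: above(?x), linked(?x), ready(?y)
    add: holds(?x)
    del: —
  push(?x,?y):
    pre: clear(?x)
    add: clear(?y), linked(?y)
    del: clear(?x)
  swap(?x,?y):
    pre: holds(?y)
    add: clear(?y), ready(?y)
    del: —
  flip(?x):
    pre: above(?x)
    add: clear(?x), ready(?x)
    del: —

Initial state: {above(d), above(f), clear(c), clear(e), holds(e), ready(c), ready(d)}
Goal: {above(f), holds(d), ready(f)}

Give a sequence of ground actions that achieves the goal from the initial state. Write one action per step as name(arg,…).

push(e,d); step(d,d); flip(f)

1. push(e,d)  →  {above(d), above(f), clear(c), clear(d), holds(e), linked(d), ready(c), ready(d)}
2. step(d,d)  →  {above(d), above(f), clear(c), clear(d), holds(d), holds(e), linked(d), ready(c), ready(d)}
3. flip(f)  →  {above(d), above(f), clear(c), clear(d), clear(f), holds(d), holds(e), linked(d), ready(c), ready(d), ready(f)}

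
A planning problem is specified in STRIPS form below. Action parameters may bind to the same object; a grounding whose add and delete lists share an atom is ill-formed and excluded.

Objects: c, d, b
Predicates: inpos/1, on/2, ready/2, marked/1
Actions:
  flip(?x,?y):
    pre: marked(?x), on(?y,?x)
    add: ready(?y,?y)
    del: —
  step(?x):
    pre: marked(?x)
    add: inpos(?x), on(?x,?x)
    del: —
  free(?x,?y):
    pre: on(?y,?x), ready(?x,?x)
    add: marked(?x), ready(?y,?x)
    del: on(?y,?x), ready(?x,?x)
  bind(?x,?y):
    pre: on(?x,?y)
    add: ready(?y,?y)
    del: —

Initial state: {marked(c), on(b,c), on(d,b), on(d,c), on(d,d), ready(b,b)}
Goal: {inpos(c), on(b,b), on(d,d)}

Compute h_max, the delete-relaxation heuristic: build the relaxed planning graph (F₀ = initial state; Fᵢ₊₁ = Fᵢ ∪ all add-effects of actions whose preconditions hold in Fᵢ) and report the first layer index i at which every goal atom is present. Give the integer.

F0 = init (6 atoms)
F1 = F0 ∪ {inpos(c), marked(b), on(c,c), ready(c,c), ready(d,b), ready(d,d)}  (12 atoms)
F2 = F1 ∪ {inpos(b), on(b,b), ready(b,c), ready(d,c)}  (16 atoms)
goal ⊆ F2  ⇒  h_max = 2

2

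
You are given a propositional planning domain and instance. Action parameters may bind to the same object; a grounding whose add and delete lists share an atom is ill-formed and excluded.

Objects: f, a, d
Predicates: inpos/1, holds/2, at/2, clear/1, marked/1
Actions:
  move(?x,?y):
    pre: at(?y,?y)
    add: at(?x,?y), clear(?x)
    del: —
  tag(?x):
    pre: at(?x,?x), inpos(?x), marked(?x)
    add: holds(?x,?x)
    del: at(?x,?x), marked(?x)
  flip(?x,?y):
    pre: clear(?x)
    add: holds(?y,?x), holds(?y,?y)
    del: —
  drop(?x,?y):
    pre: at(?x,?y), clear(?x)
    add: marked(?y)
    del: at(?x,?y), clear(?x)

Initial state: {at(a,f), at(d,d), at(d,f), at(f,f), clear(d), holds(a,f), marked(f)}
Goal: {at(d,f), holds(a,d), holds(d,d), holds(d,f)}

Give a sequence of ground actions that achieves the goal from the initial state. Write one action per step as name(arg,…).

move(f,f); flip(f,d); flip(d,a)

1. move(f,f)  →  {at(a,f), at(d,d), at(d,f), at(f,f), clear(d), clear(f), holds(a,f), marked(f)}
2. flip(f,d)  →  {at(a,f), at(d,d), at(d,f), at(f,f), clear(d), clear(f), holds(a,f), holds(d,d), holds(d,f), marked(f)}
3. flip(d,a)  →  {at(a,f), at(d,d), at(d,f), at(f,f), clear(d), clear(f), holds(a,a), holds(a,d), holds(a,f), holds(d,d), holds(d,f), marked(f)}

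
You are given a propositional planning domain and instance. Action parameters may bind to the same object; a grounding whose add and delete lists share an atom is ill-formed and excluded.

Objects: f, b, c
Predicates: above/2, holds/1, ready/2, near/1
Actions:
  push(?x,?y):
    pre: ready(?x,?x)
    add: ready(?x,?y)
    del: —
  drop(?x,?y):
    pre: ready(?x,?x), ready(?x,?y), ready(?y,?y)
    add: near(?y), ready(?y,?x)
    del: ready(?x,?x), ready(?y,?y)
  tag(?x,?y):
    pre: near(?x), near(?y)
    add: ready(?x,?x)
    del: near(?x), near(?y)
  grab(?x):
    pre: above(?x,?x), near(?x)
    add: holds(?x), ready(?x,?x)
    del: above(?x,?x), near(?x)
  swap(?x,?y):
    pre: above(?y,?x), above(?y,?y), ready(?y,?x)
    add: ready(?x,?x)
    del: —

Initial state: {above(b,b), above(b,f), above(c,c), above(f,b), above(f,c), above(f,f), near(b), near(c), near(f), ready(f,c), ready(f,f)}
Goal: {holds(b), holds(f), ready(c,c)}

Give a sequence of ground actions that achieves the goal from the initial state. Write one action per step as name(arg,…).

1. tag(c,c)  →  {above(b,b), above(b,f), above(c,c), above(f,b), above(f,c), above(f,f), near(b), near(f), ready(c,c), ready(f,c), ready(f,f)}
2. grab(f)  →  {above(b,b), above(b,f), above(c,c), above(f,b), above(f,c), holds(f), near(b), ready(c,c), ready(f,c), ready(f,f)}
3. grab(b)  →  {above(b,f), above(c,c), above(f,b), above(f,c), holds(b), holds(f), ready(b,b), ready(c,c), ready(f,c), ready(f,f)}

tag(c,c); grab(f); grab(b)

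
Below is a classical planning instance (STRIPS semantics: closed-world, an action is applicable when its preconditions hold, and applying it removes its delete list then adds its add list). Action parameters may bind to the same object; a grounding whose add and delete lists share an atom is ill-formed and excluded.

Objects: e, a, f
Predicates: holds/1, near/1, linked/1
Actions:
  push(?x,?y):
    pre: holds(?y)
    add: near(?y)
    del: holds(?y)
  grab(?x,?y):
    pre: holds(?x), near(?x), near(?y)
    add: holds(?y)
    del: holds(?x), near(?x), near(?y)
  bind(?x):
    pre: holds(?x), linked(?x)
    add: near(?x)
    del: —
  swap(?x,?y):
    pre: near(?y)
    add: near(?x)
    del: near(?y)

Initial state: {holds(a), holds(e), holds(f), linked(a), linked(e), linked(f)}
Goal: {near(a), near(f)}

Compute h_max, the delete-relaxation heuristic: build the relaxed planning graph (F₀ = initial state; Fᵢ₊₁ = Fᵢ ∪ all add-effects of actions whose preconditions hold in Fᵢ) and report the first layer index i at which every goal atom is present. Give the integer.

F0 = init (6 atoms)
F1 = F0 ∪ {near(a), near(e), near(f)}  (9 atoms)
goal ⊆ F1  ⇒  h_max = 1

1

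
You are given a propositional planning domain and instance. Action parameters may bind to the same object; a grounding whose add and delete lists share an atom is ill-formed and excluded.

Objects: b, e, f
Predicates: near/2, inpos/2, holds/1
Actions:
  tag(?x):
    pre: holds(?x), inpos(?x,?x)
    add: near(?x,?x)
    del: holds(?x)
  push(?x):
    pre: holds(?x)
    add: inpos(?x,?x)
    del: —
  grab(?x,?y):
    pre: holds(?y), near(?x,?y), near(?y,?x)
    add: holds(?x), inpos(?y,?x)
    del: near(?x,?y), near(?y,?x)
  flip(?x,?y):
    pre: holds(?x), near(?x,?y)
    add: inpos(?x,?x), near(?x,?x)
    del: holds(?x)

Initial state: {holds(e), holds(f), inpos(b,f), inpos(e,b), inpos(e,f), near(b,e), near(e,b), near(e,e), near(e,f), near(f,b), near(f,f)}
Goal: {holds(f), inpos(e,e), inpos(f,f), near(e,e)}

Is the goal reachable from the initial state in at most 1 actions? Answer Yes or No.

1. push(e)  →  {holds(e), holds(f), inpos(b,f), inpos(e,b), inpos(e,e), inpos(e,f), near(b,e), near(e,b), near(e,e), near(e,f), near(f,b), near(f,f)}
2. push(f)  →  {holds(e), holds(f), inpos(b,f), inpos(e,b), inpos(e,e), inpos(e,f), inpos(f,f), near(b,e), near(e,b), near(e,e), near(e,f), near(f,b), near(f,f)}
optimal plan length = 2; 2 > 1

No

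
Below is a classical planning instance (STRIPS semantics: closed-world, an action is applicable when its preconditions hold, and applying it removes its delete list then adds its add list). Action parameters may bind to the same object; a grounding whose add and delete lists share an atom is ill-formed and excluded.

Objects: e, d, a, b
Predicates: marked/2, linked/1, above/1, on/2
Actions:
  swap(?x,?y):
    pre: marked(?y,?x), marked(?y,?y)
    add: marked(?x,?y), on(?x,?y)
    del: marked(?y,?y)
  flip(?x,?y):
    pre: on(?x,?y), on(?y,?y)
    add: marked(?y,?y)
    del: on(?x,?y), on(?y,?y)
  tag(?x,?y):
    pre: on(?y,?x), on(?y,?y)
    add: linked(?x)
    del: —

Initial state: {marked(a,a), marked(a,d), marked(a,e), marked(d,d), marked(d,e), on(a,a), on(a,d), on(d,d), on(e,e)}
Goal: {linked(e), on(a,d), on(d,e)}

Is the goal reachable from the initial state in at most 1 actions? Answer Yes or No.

1. swap(e,d)  →  {marked(a,a), marked(a,d), marked(a,e), marked(d,e), marked(e,d), on(a,a), on(a,d), on(d,d), on(e,d), on(e,e)}
2. flip(e,e)  →  {marked(a,a), marked(a,d), marked(a,e), marked(d,e), marked(e,d), marked(e,e), on(a,a), on(a,d), on(d,d), on(e,d)}
3. swap(d,e)  →  {marked(a,a), marked(a,d), marked(a,e), marked(d,e), marked(e,d), on(a,a), on(a,d), on(d,d), on(d,e), on(e,d)}
4. tag(e,d)  →  {linked(e), marked(a,a), marked(a,d), marked(a,e), marked(d,e), marked(e,d), on(a,a), on(a,d), on(d,d), on(d,e), on(e,d)}
optimal plan length = 4; 4 > 1

No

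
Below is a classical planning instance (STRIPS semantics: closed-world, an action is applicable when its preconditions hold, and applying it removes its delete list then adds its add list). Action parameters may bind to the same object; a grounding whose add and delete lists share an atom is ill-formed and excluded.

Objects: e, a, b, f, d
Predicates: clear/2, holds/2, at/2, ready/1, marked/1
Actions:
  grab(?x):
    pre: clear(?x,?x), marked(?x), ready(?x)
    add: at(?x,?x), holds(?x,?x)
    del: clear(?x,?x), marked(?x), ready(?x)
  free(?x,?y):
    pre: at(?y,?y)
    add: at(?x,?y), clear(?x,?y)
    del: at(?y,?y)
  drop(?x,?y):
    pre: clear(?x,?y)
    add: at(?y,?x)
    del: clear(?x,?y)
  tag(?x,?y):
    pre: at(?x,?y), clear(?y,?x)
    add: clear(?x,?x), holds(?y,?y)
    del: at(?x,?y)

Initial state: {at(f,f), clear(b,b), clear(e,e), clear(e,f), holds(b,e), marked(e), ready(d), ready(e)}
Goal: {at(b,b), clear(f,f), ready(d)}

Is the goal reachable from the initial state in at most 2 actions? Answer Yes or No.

1. grab(e)  →  {at(e,e), at(f,f), clear(b,b), clear(e,f), holds(b,e), holds(e,e), ready(d)}
2. free(f,e)  →  {at(f,e), at(f,f), clear(b,b), clear(e,f), clear(f,e), holds(b,e), holds(e,e), ready(d)}
3. drop(b,b)  →  {at(b,b), at(f,e), at(f,f), clear(e,f), clear(f,e), holds(b,e), holds(e,e), ready(d)}
4. tag(f,e)  →  {at(b,b), at(f,f), clear(e,f), clear(f,e), clear(f,f), holds(b,e), holds(e,e), ready(d)}
optimal plan length = 4; 4 > 2

No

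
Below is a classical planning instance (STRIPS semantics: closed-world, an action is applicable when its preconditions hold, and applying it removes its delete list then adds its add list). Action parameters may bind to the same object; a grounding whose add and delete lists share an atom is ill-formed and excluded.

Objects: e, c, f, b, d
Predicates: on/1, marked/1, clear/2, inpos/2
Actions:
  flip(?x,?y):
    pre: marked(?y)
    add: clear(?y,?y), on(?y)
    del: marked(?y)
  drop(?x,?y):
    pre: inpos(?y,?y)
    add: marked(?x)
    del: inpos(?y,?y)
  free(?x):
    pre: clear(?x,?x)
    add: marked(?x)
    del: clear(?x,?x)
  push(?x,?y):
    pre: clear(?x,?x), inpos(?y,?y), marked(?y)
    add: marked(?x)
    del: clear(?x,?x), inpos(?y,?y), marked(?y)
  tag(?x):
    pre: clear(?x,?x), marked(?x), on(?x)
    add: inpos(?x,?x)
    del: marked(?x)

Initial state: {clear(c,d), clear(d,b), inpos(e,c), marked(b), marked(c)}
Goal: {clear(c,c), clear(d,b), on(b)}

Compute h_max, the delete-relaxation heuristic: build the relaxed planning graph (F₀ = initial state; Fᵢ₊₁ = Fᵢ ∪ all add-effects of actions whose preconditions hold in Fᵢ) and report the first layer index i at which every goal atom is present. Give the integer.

F0 = init (5 atoms)
F1 = F0 ∪ {clear(b,b), clear(c,c), on(b), on(c)}  (9 atoms)
goal ⊆ F1  ⇒  h_max = 1

1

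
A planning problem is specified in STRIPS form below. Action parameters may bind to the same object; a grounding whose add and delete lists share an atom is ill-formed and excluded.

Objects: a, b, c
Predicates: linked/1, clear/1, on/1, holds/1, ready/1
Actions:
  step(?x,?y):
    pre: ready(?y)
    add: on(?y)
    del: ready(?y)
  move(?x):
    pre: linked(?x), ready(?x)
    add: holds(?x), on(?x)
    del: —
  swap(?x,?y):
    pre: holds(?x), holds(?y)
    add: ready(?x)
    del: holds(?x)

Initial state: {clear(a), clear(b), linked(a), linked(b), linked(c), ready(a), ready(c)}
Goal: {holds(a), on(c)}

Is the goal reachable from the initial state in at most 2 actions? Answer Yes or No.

1. step(a,c)  →  {clear(a), clear(b), linked(a), linked(b), linked(c), on(c), ready(a)}
2. move(a)  →  {clear(a), clear(b), holds(a), linked(a), linked(b), linked(c), on(a), on(c), ready(a)}
optimal plan length = 2; 2 ≤ 2

Yes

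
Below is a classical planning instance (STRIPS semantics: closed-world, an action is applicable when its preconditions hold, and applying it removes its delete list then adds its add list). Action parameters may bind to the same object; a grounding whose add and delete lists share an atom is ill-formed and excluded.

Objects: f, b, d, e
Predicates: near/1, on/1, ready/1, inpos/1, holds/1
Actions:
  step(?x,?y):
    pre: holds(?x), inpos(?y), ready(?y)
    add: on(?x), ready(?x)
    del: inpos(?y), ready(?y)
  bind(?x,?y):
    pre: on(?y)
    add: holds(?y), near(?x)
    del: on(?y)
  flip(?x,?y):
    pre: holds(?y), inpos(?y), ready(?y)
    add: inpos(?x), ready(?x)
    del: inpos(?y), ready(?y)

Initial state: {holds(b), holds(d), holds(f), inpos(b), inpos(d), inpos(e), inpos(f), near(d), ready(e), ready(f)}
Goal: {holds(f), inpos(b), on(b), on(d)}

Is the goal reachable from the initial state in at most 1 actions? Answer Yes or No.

No

1. step(b,f)  →  {holds(b), holds(d), holds(f), inpos(b), inpos(d), inpos(e), near(d), on(b), ready(b), ready(e)}
2. step(d,e)  →  {holds(b), holds(d), holds(f), inpos(b), inpos(d), near(d), on(b), on(d), ready(b), ready(d)}
optimal plan length = 2; 2 > 1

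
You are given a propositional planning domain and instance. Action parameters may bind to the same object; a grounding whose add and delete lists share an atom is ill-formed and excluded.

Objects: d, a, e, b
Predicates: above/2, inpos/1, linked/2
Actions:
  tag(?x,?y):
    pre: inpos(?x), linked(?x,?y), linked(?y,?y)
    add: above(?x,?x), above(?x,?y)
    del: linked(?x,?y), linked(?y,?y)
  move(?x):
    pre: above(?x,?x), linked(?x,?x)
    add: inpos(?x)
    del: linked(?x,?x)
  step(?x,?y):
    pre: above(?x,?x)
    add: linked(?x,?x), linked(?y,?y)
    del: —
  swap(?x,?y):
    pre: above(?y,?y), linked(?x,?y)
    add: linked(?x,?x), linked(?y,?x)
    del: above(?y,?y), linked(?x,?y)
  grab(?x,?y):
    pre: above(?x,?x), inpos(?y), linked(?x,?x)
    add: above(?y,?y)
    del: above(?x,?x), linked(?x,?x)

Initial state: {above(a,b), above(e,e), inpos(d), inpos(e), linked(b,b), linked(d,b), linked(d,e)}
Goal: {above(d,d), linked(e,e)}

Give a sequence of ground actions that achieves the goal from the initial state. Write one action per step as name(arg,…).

tag(d,b); step(d,e)

1. tag(d,b)  →  {above(a,b), above(d,b), above(d,d), above(e,e), inpos(d), inpos(e), linked(d,e)}
2. step(d,e)  →  {above(a,b), above(d,b), above(d,d), above(e,e), inpos(d), inpos(e), linked(d,d), linked(d,e), linked(e,e)}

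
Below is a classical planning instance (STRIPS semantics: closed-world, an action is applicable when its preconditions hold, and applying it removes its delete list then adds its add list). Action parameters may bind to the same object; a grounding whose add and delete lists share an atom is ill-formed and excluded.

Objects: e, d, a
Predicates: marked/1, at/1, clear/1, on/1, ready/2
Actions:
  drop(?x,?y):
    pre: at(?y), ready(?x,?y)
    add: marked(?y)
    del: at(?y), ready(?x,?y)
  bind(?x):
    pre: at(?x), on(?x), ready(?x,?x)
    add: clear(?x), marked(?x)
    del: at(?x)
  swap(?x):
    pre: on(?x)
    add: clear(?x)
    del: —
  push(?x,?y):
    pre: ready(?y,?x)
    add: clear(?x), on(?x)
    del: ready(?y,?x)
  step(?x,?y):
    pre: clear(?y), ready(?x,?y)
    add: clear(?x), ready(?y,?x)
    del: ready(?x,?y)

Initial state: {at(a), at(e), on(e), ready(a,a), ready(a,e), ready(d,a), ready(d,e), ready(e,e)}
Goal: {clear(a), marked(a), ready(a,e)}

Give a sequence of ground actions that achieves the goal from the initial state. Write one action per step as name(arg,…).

drop(d,a); push(a,a)

1. drop(d,a)  →  {at(e), marked(a), on(e), ready(a,a), ready(a,e), ready(d,e), ready(e,e)}
2. push(a,a)  →  {at(e), clear(a), marked(a), on(a), on(e), ready(a,e), ready(d,e), ready(e,e)}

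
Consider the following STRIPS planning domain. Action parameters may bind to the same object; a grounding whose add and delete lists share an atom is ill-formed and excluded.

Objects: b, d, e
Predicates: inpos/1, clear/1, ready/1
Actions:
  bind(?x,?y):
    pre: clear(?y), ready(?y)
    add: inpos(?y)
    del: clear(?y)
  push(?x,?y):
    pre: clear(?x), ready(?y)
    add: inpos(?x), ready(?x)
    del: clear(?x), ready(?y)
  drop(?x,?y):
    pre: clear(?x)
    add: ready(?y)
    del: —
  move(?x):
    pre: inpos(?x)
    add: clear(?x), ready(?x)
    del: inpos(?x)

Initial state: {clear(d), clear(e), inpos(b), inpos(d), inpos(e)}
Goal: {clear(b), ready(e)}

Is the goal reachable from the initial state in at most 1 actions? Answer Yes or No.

1. drop(d,e)  →  {clear(d), clear(e), inpos(b), inpos(d), inpos(e), ready(e)}
2. move(b)  →  {clear(b), clear(d), clear(e), inpos(d), inpos(e), ready(b), ready(e)}
optimal plan length = 2; 2 > 1

No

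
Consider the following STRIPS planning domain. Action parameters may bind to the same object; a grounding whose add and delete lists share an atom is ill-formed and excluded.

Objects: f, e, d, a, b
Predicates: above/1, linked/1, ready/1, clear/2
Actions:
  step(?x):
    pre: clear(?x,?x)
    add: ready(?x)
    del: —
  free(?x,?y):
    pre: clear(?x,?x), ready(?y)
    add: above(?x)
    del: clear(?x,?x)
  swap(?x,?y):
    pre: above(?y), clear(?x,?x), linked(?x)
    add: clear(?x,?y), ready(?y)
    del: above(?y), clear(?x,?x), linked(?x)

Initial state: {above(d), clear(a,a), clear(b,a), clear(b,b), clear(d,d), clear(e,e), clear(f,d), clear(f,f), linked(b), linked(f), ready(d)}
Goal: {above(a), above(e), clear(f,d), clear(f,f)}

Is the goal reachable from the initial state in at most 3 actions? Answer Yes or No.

Yes

1. free(e,d)  →  {above(d), above(e), clear(a,a), clear(b,a), clear(b,b), clear(d,d), clear(f,d), clear(f,f), linked(b), linked(f), ready(d)}
2. free(a,d)  →  {above(a), above(d), above(e), clear(b,a), clear(b,b), clear(d,d), clear(f,d), clear(f,f), linked(b), linked(f), ready(d)}
optimal plan length = 2; 2 ≤ 3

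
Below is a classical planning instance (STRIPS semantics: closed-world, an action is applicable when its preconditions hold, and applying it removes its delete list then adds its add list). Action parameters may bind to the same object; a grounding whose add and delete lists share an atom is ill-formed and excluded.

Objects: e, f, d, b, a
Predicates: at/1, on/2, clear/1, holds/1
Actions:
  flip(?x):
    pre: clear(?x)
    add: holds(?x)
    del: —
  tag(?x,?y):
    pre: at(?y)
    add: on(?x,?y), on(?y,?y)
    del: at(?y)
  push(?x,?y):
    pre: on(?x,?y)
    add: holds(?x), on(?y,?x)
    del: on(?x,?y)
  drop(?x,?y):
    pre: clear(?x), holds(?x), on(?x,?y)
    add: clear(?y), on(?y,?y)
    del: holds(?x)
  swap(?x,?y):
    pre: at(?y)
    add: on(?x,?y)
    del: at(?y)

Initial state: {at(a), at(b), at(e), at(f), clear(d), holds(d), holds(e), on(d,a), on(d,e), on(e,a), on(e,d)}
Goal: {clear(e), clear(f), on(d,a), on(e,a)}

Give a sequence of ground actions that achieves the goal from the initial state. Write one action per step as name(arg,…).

1. tag(e,f)  →  {at(a), at(b), at(e), clear(d), holds(d), holds(e), on(d,a), on(d,e), on(e,a), on(e,d), on(e,f), on(f,f)}
2. drop(d,e)  →  {at(a), at(b), at(e), clear(d), clear(e), holds(e), on(d,a), on(d,e), on(e,a), on(e,d), on(e,e), on(e,f), on(f,f)}
3. drop(e,f)  →  {at(a), at(b), at(e), clear(d), clear(e), clear(f), on(d,a), on(d,e), on(e,a), on(e,d), on(e,e), on(e,f), on(f,f)}

tag(e,f); drop(d,e); drop(e,f)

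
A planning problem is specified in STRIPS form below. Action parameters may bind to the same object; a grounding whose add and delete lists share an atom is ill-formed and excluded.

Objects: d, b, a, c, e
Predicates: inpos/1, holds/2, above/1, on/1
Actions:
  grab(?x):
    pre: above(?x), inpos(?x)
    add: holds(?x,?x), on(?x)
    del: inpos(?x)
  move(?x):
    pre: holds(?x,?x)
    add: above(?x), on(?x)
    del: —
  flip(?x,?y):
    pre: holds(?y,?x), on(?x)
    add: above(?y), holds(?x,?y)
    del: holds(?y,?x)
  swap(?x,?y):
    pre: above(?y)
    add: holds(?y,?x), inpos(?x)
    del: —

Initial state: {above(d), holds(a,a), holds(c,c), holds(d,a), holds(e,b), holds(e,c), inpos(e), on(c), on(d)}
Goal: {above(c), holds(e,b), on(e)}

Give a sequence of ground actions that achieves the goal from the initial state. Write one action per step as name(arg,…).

1. move(c)  →  {above(c), above(d), holds(a,a), holds(c,c), holds(d,a), holds(e,b), holds(e,c), inpos(e), on(c), on(d)}
2. flip(c,e)  →  {above(c), above(d), above(e), holds(a,a), holds(c,c), holds(c,e), holds(d,a), holds(e,b), inpos(e), on(c), on(d)}
3. grab(e)  →  {above(c), above(d), above(e), holds(a,a), holds(c,c), holds(c,e), holds(d,a), holds(e,b), holds(e,e), on(c), on(d), on(e)}

move(c); flip(c,e); grab(e)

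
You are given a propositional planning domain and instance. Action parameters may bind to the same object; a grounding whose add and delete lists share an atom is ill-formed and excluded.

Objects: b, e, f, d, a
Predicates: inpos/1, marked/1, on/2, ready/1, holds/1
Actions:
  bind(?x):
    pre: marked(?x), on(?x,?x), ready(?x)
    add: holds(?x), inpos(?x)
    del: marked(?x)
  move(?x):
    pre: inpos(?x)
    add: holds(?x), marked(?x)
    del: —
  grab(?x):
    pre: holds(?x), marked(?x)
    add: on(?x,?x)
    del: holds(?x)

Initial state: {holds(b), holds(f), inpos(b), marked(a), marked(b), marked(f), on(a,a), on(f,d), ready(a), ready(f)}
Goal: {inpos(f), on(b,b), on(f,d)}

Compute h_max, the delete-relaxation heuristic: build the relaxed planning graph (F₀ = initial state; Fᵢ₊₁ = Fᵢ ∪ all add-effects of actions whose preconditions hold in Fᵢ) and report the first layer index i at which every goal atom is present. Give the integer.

F0 = init (10 atoms)
F1 = F0 ∪ {holds(a), inpos(a), on(b,b), on(f,f)}  (14 atoms)
F2 = F1 ∪ {inpos(f)}  (15 atoms)
goal ⊆ F2  ⇒  h_max = 2

2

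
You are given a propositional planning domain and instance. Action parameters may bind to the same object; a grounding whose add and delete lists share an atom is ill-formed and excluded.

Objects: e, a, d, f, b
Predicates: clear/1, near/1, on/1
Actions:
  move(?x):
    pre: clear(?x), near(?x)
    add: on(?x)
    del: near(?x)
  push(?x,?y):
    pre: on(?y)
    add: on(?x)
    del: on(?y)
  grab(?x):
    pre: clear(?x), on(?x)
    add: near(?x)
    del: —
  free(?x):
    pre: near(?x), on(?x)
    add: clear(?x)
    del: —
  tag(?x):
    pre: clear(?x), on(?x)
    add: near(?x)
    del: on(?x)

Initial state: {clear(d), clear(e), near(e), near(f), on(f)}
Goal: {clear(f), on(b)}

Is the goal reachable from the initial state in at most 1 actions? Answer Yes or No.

1. free(f)  →  {clear(d), clear(e), clear(f), near(e), near(f), on(f)}
2. push(b,f)  →  {clear(d), clear(e), clear(f), near(e), near(f), on(b)}
optimal plan length = 2; 2 > 1

No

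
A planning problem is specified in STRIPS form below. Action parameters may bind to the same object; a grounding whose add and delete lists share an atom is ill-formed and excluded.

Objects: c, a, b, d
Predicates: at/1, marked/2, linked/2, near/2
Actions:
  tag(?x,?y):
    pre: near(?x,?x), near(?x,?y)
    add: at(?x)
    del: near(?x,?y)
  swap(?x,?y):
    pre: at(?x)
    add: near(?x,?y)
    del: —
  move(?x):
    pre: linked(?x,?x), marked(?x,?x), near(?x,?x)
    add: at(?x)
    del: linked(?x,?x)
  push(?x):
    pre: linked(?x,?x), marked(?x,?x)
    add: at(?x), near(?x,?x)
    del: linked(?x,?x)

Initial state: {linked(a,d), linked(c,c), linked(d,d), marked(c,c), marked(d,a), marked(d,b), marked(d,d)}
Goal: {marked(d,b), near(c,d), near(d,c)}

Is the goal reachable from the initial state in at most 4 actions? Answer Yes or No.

Yes

1. push(c)  →  {at(c), linked(a,d), linked(d,d), marked(c,c), marked(d,a), marked(d,b), marked(d,d), near(c,c)}
2. swap(c,d)  →  {at(c), linked(a,d), linked(d,d), marked(c,c), marked(d,a), marked(d,b), marked(d,d), near(c,c), near(c,d)}
3. push(d)  →  {at(c), at(d), linked(a,d), marked(c,c), marked(d,a), marked(d,b), marked(d,d), near(c,c), near(c,d), near(d,d)}
4. swap(d,c)  →  {at(c), at(d), linked(a,d), marked(c,c), marked(d,a), marked(d,b), marked(d,d), near(c,c), near(c,d), near(d,c), near(d,d)}
optimal plan length = 4; 4 ≤ 4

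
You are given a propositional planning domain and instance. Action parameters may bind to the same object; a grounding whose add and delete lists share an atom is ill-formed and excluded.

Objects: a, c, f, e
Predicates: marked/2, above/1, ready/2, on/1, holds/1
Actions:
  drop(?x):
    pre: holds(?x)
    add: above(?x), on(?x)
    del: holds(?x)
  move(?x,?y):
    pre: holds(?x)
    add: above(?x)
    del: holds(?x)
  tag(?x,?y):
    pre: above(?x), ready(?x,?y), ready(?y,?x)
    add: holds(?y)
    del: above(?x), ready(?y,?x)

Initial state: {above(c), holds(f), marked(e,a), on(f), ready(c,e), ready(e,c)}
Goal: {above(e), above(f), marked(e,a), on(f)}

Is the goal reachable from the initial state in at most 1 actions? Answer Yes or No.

1. drop(f)  →  {above(c), above(f), marked(e,a), on(f), ready(c,e), ready(e,c)}
2. tag(c,e)  →  {above(f), holds(e), marked(e,a), on(f), ready(c,e)}
3. drop(e)  →  {above(e), above(f), marked(e,a), on(e), on(f), ready(c,e)}
optimal plan length = 3; 3 > 1

No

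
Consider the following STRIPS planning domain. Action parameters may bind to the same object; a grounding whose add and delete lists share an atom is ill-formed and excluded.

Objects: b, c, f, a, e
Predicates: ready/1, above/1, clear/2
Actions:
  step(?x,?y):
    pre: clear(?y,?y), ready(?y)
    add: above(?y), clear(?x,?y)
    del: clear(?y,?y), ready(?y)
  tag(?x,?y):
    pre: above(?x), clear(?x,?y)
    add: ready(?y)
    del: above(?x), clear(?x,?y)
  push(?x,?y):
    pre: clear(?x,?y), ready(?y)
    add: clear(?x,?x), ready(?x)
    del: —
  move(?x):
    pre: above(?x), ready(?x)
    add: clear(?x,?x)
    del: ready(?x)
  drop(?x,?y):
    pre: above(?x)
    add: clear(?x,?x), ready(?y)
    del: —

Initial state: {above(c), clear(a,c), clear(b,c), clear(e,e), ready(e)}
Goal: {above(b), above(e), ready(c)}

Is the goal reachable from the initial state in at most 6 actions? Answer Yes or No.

1. step(b,e)  →  {above(c), above(e), clear(a,c), clear(b,c), clear(b,e)}
2. drop(c,c)  →  {above(c), above(e), clear(a,c), clear(b,c), clear(b,e), clear(c,c), ready(c)}
3. push(b,c)  →  {above(c), above(e), clear(a,c), clear(b,b), clear(b,c), clear(b,e), clear(c,c), ready(b), ready(c)}
4. step(c,b)  →  {above(b), above(c), above(e), clear(a,c), clear(b,c), clear(b,e), clear(c,b), clear(c,c), ready(c)}
optimal plan length = 4; 4 ≤ 6

Yes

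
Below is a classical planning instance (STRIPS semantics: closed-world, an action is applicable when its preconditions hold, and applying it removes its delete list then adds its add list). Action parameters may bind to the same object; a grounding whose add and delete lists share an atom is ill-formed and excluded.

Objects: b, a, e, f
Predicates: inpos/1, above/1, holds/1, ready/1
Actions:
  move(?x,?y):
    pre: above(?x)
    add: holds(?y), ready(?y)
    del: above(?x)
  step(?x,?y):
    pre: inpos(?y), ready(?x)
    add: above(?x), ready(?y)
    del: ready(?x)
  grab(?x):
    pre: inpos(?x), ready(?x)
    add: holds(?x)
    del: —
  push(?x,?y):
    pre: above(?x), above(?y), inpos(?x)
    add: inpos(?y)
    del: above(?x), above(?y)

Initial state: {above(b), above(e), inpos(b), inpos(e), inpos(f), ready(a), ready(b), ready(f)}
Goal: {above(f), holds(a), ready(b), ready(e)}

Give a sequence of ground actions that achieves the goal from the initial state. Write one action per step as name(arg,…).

1. move(b,a)  →  {above(e), holds(a), inpos(b), inpos(e), inpos(f), ready(a), ready(b), ready(f)}
2. step(f,e)  →  {above(e), above(f), holds(a), inpos(b), inpos(e), inpos(f), ready(a), ready(b), ready(e)}

move(b,a); step(f,e)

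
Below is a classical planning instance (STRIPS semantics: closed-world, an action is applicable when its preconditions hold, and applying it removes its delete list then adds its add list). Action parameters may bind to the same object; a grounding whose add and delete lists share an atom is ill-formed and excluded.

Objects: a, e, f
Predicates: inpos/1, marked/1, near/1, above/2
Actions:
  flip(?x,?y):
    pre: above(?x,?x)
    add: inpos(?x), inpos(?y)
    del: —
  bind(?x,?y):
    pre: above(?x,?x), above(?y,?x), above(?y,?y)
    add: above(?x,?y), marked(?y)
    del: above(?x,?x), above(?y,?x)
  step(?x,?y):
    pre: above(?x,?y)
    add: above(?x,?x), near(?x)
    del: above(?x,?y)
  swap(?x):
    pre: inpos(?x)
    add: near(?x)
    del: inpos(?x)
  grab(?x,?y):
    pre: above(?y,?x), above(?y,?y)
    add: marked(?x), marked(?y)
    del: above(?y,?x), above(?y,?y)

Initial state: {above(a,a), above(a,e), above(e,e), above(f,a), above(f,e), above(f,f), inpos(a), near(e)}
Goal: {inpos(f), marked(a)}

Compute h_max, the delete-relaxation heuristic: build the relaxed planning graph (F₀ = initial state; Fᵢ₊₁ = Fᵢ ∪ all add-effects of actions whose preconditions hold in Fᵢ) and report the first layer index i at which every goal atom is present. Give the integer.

1

F0 = init (8 atoms)
F1 = F0 ∪ {above(a,f), above(e,a), above(e,f), inpos(e), inpos(f), marked(a), marked(e), marked(f), near(a), near(f)}  (18 atoms)
goal ⊆ F1  ⇒  h_max = 1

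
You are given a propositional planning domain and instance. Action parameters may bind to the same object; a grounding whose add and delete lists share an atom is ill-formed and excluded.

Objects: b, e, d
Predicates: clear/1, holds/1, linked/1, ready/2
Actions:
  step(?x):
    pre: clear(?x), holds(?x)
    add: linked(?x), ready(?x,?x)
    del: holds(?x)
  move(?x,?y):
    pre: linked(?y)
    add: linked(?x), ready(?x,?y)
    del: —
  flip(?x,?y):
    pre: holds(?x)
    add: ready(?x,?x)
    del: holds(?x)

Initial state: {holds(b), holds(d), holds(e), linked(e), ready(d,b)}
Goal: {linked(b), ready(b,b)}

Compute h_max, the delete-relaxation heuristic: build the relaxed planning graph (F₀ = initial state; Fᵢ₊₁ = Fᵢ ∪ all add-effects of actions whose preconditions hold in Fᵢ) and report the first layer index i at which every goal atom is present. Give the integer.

F0 = init (5 atoms)
F1 = F0 ∪ {linked(b), linked(d), ready(b,b), ready(b,e), ready(d,d), ready(d,e), ready(e,e)}  (12 atoms)
goal ⊆ F1  ⇒  h_max = 1

1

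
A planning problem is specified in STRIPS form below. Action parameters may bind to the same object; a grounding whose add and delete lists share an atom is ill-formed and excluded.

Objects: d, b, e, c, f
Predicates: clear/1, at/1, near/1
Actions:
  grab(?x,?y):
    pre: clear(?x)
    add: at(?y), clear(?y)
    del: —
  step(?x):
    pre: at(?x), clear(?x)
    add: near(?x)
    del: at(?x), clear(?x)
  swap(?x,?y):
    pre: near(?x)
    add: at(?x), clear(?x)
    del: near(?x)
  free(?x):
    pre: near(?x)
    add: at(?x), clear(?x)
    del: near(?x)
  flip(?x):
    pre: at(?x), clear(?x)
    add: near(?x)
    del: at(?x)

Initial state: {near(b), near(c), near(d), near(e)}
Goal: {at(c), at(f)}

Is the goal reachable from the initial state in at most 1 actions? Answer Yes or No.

1. swap(c,d)  →  {at(c), clear(c), near(b), near(d), near(e)}
2. grab(c,f)  →  {at(c), at(f), clear(c), clear(f), near(b), near(d), near(e)}
optimal plan length = 2; 2 > 1

No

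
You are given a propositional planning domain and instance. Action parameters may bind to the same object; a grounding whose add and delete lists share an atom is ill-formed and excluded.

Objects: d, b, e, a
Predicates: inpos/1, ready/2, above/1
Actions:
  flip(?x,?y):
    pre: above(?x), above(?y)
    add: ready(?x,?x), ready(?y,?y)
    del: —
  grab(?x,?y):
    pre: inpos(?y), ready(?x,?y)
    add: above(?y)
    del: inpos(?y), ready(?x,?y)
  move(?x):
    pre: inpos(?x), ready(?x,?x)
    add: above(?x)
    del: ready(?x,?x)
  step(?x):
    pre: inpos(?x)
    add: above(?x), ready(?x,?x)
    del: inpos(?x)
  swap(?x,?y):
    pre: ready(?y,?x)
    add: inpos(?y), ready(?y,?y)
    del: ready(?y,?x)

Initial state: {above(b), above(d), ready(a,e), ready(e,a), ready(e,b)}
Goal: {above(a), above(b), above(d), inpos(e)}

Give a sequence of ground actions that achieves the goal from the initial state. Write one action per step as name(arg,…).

swap(b,e); swap(e,a); grab(e,a)

1. swap(b,e)  →  {above(b), above(d), inpos(e), ready(a,e), ready(e,a), ready(e,e)}
2. swap(e,a)  →  {above(b), above(d), inpos(a), inpos(e), ready(a,a), ready(e,a), ready(e,e)}
3. grab(e,a)  →  {above(a), above(b), above(d), inpos(e), ready(a,a), ready(e,e)}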